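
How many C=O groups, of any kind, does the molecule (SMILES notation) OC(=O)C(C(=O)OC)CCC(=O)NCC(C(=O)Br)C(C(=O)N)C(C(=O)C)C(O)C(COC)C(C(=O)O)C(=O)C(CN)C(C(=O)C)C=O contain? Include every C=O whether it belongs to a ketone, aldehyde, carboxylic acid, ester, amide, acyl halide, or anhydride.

HOOC: carboxylic acid, 1 C=O (running total 1).
CH(COOCH3): ester, 1 C=O (running total 2).
CH2CONHCH2: amide, 1 C=O (running total 3).
CH(COBr): acyl halide, 1 C=O (running total 4).
CH(CONH2): amide, 1 C=O (running total 5).
CH(COCH3): ketone, 1 C=O (running total 6).
CH(COOH): carboxylic acid, 1 C=O (running total 7).
CO: ketone, 1 C=O (running total 8).
CH(COCH3): ketone, 1 C=O (running total 9).
CHO: aldehyde, 1 C=O (running total 10).

10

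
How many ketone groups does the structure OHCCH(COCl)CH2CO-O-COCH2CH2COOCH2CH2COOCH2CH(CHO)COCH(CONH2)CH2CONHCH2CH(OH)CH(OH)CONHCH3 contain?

1

terminal –CHO: carbonyl C bonded to H and C → aldehyde.
pendant –C(=O)X: carbonyl C bonded to C and halogen → acyl halide.
two acyl groups sharing one oxygen, –C(=O)–O–C(=O)– → anhydride.
–C(=O)–O–C with C on the carbonyl side → ester.
–C(=O)–O–C with C on the carbonyl side → ester.
pendant –CHO: carbonyl C bonded to C and H → aldehyde.
–C(=O)– with carbon on both sides → ketone.
pendant –CONH2: carbonyl C bonded to C and N → amide.
–C(=O)–N– linkage → amide (the N is not an amine).
–OH on an sp³ carbon → alcohol (secondary).
–OH on an sp³ carbon → alcohol (secondary).
–C(=O)NHCH3: carbonyl C bonded to C and to N → amide (the N is not an amine).
Ketone appears at: CO → 1.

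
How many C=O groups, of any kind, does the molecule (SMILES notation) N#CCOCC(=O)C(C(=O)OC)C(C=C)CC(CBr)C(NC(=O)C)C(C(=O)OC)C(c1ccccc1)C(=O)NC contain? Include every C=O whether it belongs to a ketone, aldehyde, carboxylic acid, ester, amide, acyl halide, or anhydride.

5

CO: ketone, 1 C=O (running total 1).
CH(COOCH3): ester, 1 C=O (running total 2).
CH(NHCOCH3): amide, 1 C=O (running total 3).
CH(COOCH3): ester, 1 C=O (running total 4).
CONHCH3: amide, 1 C=O (running total 5).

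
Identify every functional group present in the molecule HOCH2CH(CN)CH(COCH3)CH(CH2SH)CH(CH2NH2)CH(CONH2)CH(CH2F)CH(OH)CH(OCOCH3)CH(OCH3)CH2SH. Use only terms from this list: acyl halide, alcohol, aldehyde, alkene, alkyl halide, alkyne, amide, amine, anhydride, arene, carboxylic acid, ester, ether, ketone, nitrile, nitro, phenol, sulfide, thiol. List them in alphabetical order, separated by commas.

Reading the structure from left to right:
  HOCH2: HO– on an sp³ carbon → alcohol.
  CH(CN): pendant –C≡N: nitrile.
  CH(COCH3): pendant –COCH3: carbonyl C bonded to two carbons → ketone.
  CH(CH2SH): pendant –CH2SH → thiol.
  CH(CH2NH2): pendant –CH2NH2: N on sp³ C, no adjacent C=O → amine.
  CH(CONH2): pendant –CONH2: carbonyl C bonded to C and N → amide.
  CH(CH2F): pendant –CH2X: halogen on sp³ carbon → alkyl halide.
  CH(OH): –OH on an sp³ carbon → alcohol (secondary).
  CH(OCOCH3): pendant –OC(=O)CH3: an acyloxy group → ester.
  CH(OCH3): pendant –OCH3: C–O–C with sp³ C, no adjacent C=O → ether.
  CH2SH: –SH on an sp³ carbon → thiol.

alcohol, alkyl halide, amide, amine, ester, ether, ketone, nitrile, thiol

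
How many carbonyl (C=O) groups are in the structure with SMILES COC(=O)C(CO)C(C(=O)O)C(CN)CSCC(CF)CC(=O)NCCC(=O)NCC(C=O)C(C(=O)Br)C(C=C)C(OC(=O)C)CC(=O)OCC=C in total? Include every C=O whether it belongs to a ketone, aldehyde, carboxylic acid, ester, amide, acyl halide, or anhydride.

8

CH3OOC: ester, 1 C=O (running total 1).
CH(COOH): carboxylic acid, 1 C=O (running total 2).
CH2CONHCH2: amide, 1 C=O (running total 3).
CH2CONHCH2: amide, 1 C=O (running total 4).
CH(CHO): aldehyde, 1 C=O (running total 5).
CH(COBr): acyl halide, 1 C=O (running total 6).
CH(OCOCH3): ester, 1 C=O (running total 7).
CH2COOCH2: ester, 1 C=O (running total 8).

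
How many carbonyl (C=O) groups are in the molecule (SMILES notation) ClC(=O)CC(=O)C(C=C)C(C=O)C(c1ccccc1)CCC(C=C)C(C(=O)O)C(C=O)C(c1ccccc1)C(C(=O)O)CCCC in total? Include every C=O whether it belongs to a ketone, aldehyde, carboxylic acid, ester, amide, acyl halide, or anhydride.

6

ClCO: acyl halide, 1 C=O (running total 1).
CO: ketone, 1 C=O (running total 2).
CH(CHO): aldehyde, 1 C=O (running total 3).
CH(COOH): carboxylic acid, 1 C=O (running total 4).
CH(CHO): aldehyde, 1 C=O (running total 5).
CH(COOH): carboxylic acid, 1 C=O (running total 6).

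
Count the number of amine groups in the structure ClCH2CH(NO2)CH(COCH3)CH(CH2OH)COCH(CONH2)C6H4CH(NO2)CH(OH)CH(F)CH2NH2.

Working along the chain:
  ClCH2: halogen on an sp³ carbon → alkyl halide.
  CH(NO2): –NO2 on an sp³ carbon → nitro (the N=O is not a carbonyl).
  CH(COCH3): pendant –COCH3: carbonyl C bonded to two carbons → ketone.
  CH(CH2OH): pendant –CH2OH on an sp³ backbone C → alcohol.
  CO: –C(=O)– with carbon on both sides → ketone.
  CH(CONH2): pendant –CONH2: carbonyl C bonded to C and N → amide.
  C6H4: para-disubstituted benzene ring → arene.
  CH(NO2): –NO2 on an sp³ carbon → nitro (the N=O is not a carbonyl).
  CH(OH): –OH on an sp³ carbon → alcohol (secondary).
  CH(F): halogen on an sp³ carbon → alkyl halide.
  CH2NH2: –NH2 on an sp³ carbon with no adjacent C=O → amine.
Amine appears at: CH2NH2 → 1.

1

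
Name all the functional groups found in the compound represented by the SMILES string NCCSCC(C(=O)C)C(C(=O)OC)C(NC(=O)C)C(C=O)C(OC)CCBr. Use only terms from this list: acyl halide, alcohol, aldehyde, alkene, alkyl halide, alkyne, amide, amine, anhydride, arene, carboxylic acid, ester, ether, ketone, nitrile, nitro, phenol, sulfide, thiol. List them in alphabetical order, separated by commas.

–NH2 on an sp³ carbon with no adjacent C=O → amine.
C–S–C linkage → sulfide (thioether).
pendant –COCH3: carbonyl C bonded to two carbons → ketone.
pendant –COOCH3: carbonyl C bonded to C and –OCH3 → ester.
pendant –NHC(=O)CH3: N bonded to a carbonyl → amide (not amine).
pendant –CHO: carbonyl C bonded to C and H → aldehyde.
pendant –OCH3: C–O–C with sp³ C, no adjacent C=O → ether.
halogen on an sp³ carbon → alkyl halide.

aldehyde, alkyl halide, amide, amine, ester, ether, ketone, sulfide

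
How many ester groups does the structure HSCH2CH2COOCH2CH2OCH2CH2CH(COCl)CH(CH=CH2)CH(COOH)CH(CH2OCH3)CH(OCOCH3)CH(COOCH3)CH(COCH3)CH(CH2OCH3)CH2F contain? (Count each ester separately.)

3

–SH on an sp³ carbon → thiol.
–C(=O)–O–C with C on the carbonyl side → ester.
C–O–C with sp³ carbons on both sides and no adjacent C=O → ether.
pendant –C(=O)X: carbonyl C bonded to C and halogen → acyl halide.
pendant –CH=CH2: C=C double bond → alkene.
pendant –COOH: carbonyl C bonded to C and –OH → carboxylic acid.
pendant –CH2OCH3: C–O–C linkage → ether.
pendant –OC(=O)CH3: an acyloxy group → ester.
pendant –COOCH3: carbonyl C bonded to C and –OCH3 → ester.
pendant –COCH3: carbonyl C bonded to two carbons → ketone.
pendant –CH2OCH3: C–O–C linkage → ether.
halogen on an sp³ carbon → alkyl halide.
Ester appears at: CH2COOCH2, CH(OCOCH3), CH(COOCH3) → 3.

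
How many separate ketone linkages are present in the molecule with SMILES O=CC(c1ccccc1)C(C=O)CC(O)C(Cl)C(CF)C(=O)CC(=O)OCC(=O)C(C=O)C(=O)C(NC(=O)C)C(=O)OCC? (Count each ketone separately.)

3

terminal –CHO: carbonyl C bonded to H and C → aldehyde.
pendant –C6H5: benzene ring → arene.
pendant –CHO: carbonyl C bonded to C and H → aldehyde.
–OH on an sp³ carbon → alcohol (secondary).
halogen on an sp³ carbon → alkyl halide.
pendant –CH2X: halogen on sp³ carbon → alkyl halide.
–C(=O)– with carbon on both sides → ketone.
–C(=O)–O–C with C on the carbonyl side → ester.
–C(=O)– with carbon on both sides → ketone.
pendant –CHO: carbonyl C bonded to C and H → aldehyde.
–C(=O)– with carbon on both sides → ketone.
pendant –NHC(=O)CH3: N bonded to a carbonyl → amide (not amine).
–C(=O)OCH2CH3: carbonyl C bonded to C and to –OEt → ester.
Ketone appears at: CO, CO, CO → 3.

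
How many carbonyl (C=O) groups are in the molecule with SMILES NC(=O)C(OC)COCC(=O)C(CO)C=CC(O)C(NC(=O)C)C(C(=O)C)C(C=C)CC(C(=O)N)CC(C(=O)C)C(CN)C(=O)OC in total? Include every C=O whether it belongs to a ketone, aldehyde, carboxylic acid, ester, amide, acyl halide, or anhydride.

H2NCO: amide, 1 C=O (running total 1).
CO: ketone, 1 C=O (running total 2).
CH(NHCOCH3): amide, 1 C=O (running total 3).
CH(COCH3): ketone, 1 C=O (running total 4).
CH(CONH2): amide, 1 C=O (running total 5).
CH(COCH3): ketone, 1 C=O (running total 6).
COOCH3: ester, 1 C=O (running total 7).

7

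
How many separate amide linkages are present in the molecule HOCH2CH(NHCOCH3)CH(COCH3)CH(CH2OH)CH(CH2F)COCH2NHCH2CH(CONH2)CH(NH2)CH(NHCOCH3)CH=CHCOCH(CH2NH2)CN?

3

Taking each segment in turn:
  HOCH2: HO– on an sp³ carbon → alcohol.
  CH(NHCOCH3): pendant –NHC(=O)CH3: N bonded to a carbonyl → amide (not amine).
  CH(COCH3): pendant –COCH3: carbonyl C bonded to two carbons → ketone.
  CH(CH2OH): pendant –CH2OH on an sp³ backbone C → alcohol.
  CH(CH2F): pendant –CH2X: halogen on sp³ carbon → alkyl halide.
  CO: –C(=O)– with carbon on both sides → ketone.
  CH2NHCH2: C–N–C with sp³ carbons and no adjacent C=O → amine (secondary).
  CH(CONH2): pendant –CONH2: carbonyl C bonded to C and N → amide.
  CH(NH2): –NH2 on an sp³ carbon with no adjacent C=O → amine.
  CH(NHCOCH3): pendant –NHC(=O)CH3: N bonded to a carbonyl → amide (not amine).
  CH=CH: C=C double bond → alkene.
  CO: –C(=O)– with carbon on both sides → ketone.
  CH(CH2NH2): pendant –CH2NH2: N on sp³ C, no adjacent C=O → amine.
  CN: –C≡N: carbon triple-bonded to nitrogen → nitrile.
Amide appears at: CH(NHCOCH3), CH(CONH2), CH(NHCOCH3) → 3.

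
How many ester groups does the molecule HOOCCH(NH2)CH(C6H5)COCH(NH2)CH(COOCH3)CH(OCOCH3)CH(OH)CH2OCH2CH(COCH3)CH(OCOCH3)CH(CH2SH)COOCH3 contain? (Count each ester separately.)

4

–COOH: carbonyl C bonded to –OH and C → carboxylic acid (the –OH is not a separate alcohol).
–NH2 on an sp³ carbon with no adjacent C=O → amine.
pendant –C6H5: benzene ring → arene.
–C(=O)– with carbon on both sides → ketone.
–NH2 on an sp³ carbon with no adjacent C=O → amine.
pendant –COOCH3: carbonyl C bonded to C and –OCH3 → ester.
pendant –OC(=O)CH3: an acyloxy group → ester.
–OH on an sp³ carbon → alcohol (secondary).
C–O–C with sp³ carbons on both sides and no adjacent C=O → ether.
pendant –COCH3: carbonyl C bonded to two carbons → ketone.
pendant –OC(=O)CH3: an acyloxy group → ester.
pendant –CH2SH → thiol.
–C(=O)OCH3: carbonyl C bonded to C and to –OCH3 → ester (not ketone + ether).
Ester appears at: CH(COOCH3), CH(OCOCH3), CH(OCOCH3), COOCH3 → 4.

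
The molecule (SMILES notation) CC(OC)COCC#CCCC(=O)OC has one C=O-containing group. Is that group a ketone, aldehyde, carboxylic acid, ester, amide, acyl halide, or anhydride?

ester

The carbonyl is in the COOCH3 segment: –C(=O)OCH3: carbonyl C bonded to C and to –OCH3 → ester (not ketone + ether).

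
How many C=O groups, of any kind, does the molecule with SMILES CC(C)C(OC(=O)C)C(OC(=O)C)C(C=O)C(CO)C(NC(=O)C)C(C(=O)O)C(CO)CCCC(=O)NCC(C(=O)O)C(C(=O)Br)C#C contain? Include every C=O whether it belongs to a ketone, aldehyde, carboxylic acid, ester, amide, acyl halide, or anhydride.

CH(OCOCH3): ester, 1 C=O (running total 1).
CH(OCOCH3): ester, 1 C=O (running total 2).
CH(CHO): aldehyde, 1 C=O (running total 3).
CH(NHCOCH3): amide, 1 C=O (running total 4).
CH(COOH): carboxylic acid, 1 C=O (running total 5).
CH2CONHCH2: amide, 1 C=O (running total 6).
CH(COOH): carboxylic acid, 1 C=O (running total 7).
CH(COBr): acyl halide, 1 C=O (running total 8).

8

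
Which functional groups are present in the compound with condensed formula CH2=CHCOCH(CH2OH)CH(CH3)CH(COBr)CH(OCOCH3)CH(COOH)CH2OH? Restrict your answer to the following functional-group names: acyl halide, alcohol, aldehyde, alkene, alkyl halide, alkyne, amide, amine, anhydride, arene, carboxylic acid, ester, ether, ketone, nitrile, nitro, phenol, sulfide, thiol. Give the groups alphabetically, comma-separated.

Reading the structure from left to right:
  CH2=CH: C=C double bond → alkene.
  CO: –C(=O)– with carbon on both sides → ketone.
  CH(CH2OH): pendant –CH2OH on an sp³ backbone C → alcohol.
  CH(COBr): pendant –C(=O)X: carbonyl C bonded to C and halogen → acyl halide.
  CH(OCOCH3): pendant –OC(=O)CH3: an acyloxy group → ester.
  CH(COOH): pendant –COOH: carbonyl C bonded to C and –OH → carboxylic acid.
  CH2OH: –OH on an sp³ carbon → alcohol.

acyl halide, alcohol, alkene, carboxylic acid, ester, ketone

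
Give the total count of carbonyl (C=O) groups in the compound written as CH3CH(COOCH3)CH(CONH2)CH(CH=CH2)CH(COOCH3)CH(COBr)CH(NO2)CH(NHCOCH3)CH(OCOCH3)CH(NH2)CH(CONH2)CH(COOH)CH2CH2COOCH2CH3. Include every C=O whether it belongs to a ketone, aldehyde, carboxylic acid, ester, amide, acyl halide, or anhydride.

9

CH(COOCH3): ester, 1 C=O (running total 1).
CH(CONH2): amide, 1 C=O (running total 2).
CH(COOCH3): ester, 1 C=O (running total 3).
CH(COBr): acyl halide, 1 C=O (running total 4).
CH(NHCOCH3): amide, 1 C=O (running total 5).
CH(OCOCH3): ester, 1 C=O (running total 6).
CH(CONH2): amide, 1 C=O (running total 7).
CH(COOH): carboxylic acid, 1 C=O (running total 8).
COOCH2CH3: ester, 1 C=O (running total 9).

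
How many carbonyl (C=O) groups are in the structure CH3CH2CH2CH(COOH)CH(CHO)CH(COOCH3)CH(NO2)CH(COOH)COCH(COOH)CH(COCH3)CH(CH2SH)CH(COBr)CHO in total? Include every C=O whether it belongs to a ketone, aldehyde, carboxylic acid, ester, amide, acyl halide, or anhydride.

9

CH(COOH): carboxylic acid, 1 C=O (running total 1).
CH(CHO): aldehyde, 1 C=O (running total 2).
CH(COOCH3): ester, 1 C=O (running total 3).
CH(COOH): carboxylic acid, 1 C=O (running total 4).
CO: ketone, 1 C=O (running total 5).
CH(COOH): carboxylic acid, 1 C=O (running total 6).
CH(COCH3): ketone, 1 C=O (running total 7).
CH(COBr): acyl halide, 1 C=O (running total 8).
CHO: aldehyde, 1 C=O (running total 9).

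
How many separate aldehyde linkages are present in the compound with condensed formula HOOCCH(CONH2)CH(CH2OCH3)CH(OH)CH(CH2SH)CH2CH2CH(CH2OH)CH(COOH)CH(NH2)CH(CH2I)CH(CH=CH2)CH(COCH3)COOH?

0

–COOH: carbonyl C bonded to –OH and C → carboxylic acid (the –OH is not a separate alcohol).
pendant –CONH2: carbonyl C bonded to C and N → amide.
pendant –CH2OCH3: C–O–C linkage → ether.
–OH on an sp³ carbon → alcohol (secondary).
pendant –CH2SH → thiol.
pendant –CH2OH on an sp³ backbone C → alcohol.
pendant –COOH: carbonyl C bonded to C and –OH → carboxylic acid.
–NH2 on an sp³ carbon with no adjacent C=O → amine.
pendant –CH2X: halogen on sp³ carbon → alkyl halide.
pendant –CH=CH2: C=C double bond → alkene.
pendant –COCH3: carbonyl C bonded to two carbons → ketone.
–COOH: carbonyl C bonded to –OH and C → carboxylic acid (the –OH is not a separate alcohol).
No segment is a aldehyde: HOOC is carboxylic acid, not aldehyde; CH(COOH) is carboxylic acid, not aldehyde; CH(COCH3) is ketone, not aldehyde. → 0.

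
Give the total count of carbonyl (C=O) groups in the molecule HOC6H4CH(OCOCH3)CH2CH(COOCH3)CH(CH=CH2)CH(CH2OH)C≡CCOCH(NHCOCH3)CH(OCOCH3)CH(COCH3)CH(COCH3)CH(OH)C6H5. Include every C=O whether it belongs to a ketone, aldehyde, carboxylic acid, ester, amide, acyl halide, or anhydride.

CH(OCOCH3): ester, 1 C=O (running total 1).
CH(COOCH3): ester, 1 C=O (running total 2).
CO: ketone, 1 C=O (running total 3).
CH(NHCOCH3): amide, 1 C=O (running total 4).
CH(OCOCH3): ester, 1 C=O (running total 5).
CH(COCH3): ketone, 1 C=O (running total 6).
CH(COCH3): ketone, 1 C=O (running total 7).

7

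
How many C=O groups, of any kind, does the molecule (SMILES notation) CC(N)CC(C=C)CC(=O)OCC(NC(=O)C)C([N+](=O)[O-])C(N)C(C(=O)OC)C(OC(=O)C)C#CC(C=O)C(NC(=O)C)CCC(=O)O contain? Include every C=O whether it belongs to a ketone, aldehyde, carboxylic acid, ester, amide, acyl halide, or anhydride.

7

CH2COOCH2: ester, 1 C=O (running total 1).
CH(NHCOCH3): amide, 1 C=O (running total 2).
CH(COOCH3): ester, 1 C=O (running total 3).
CH(OCOCH3): ester, 1 C=O (running total 4).
CH(CHO): aldehyde, 1 C=O (running total 5).
CH(NHCOCH3): amide, 1 C=O (running total 6).
COOH: carboxylic acid, 1 C=O (running total 7).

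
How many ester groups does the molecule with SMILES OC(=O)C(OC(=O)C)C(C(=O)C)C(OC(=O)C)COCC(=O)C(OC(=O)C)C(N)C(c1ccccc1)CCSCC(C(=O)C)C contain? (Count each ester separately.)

Reading the structure from left to right:
  HOOC: –COOH: carbonyl C bonded to –OH and C → carboxylic acid (the –OH is not a separate alcohol).
  CH(OCOCH3): pendant –OC(=O)CH3: an acyloxy group → ester.
  CH(COCH3): pendant –COCH3: carbonyl C bonded to two carbons → ketone.
  CH(OCOCH3): pendant –OC(=O)CH3: an acyloxy group → ester.
  CH2OCH2: C–O–C with sp³ carbons on both sides and no adjacent C=O → ether.
  CO: –C(=O)– with carbon on both sides → ketone.
  CH(OCOCH3): pendant –OC(=O)CH3: an acyloxy group → ester.
  CH(NH2): –NH2 on an sp³ carbon with no adjacent C=O → amine.
  CH(C6H5): pendant –C6H5: benzene ring → arene.
  CH2SCH2: C–S–C linkage → sulfide (thioether).
  CH(COCH3): pendant –COCH3: carbonyl C bonded to two carbons → ketone.
Ester appears at: CH(OCOCH3), CH(OCOCH3), CH(OCOCH3) → 3.

3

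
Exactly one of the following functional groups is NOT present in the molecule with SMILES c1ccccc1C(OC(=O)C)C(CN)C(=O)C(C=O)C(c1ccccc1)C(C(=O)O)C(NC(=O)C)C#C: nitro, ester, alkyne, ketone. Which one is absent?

ketone: present (CO — –C(=O)– with carbon on both sides → ketone).
ester: present (CH(OCOCH3) — pendant –OC(=O)CH3: an acyloxy group → ester).
alkyne: present (C≡CH — C≡C triple bond → alkyne).
nitro: no segment matches this pattern.

nitro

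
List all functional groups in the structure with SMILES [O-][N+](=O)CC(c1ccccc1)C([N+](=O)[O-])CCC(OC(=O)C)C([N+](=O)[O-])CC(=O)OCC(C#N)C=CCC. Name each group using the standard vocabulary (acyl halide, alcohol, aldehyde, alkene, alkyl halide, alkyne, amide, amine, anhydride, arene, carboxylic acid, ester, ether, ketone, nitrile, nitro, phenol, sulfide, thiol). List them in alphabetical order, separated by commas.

alkene, arene, ester, nitrile, nitro

Reading the structure from left to right:
  O2NCH2: –NO2 on carbon → nitro group.
  CH(C6H5): pendant –C6H5: benzene ring → arene.
  CH(NO2): –NO2 on an sp³ carbon → nitro (the N=O is not a carbonyl).
  CH(OCOCH3): pendant –OC(=O)CH3: an acyloxy group → ester.
  CH(NO2): –NO2 on an sp³ carbon → nitro (the N=O is not a carbonyl).
  CH2COOCH2: –C(=O)–O–C with C on the carbonyl side → ester.
  CH(CN): pendant –C≡N: nitrile.
  CH=CH: C=C double bond → alkene.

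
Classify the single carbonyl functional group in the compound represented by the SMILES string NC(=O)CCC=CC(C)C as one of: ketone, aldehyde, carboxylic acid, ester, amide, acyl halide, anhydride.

The carbonyl is in the H2NCO segment: –C(=O)NH2: carbonyl C bonded to C and to N → amide (the N is not a separate amine).

amide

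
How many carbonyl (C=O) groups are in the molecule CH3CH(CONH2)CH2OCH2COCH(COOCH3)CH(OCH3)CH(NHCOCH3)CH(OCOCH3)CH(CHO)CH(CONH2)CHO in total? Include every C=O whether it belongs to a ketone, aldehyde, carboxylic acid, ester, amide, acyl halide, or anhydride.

CH(CONH2): amide, 1 C=O (running total 1).
CO: ketone, 1 C=O (running total 2).
CH(COOCH3): ester, 1 C=O (running total 3).
CH(NHCOCH3): amide, 1 C=O (running total 4).
CH(OCOCH3): ester, 1 C=O (running total 5).
CH(CHO): aldehyde, 1 C=O (running total 6).
CH(CONH2): amide, 1 C=O (running total 7).
CHO: aldehyde, 1 C=O (running total 8).

8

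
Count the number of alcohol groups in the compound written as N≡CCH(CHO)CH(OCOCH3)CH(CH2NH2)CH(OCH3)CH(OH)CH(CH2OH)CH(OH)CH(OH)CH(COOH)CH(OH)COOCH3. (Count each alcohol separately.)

N≡C–: carbon triple-bonded to nitrogen → nitrile.
pendant –CHO: carbonyl C bonded to C and H → aldehyde.
pendant –OC(=O)CH3: an acyloxy group → ester.
pendant –CH2NH2: N on sp³ C, no adjacent C=O → amine.
pendant –OCH3: C–O–C with sp³ C, no adjacent C=O → ether.
–OH on an sp³ carbon → alcohol (secondary).
pendant –CH2OH on an sp³ backbone C → alcohol.
–OH on an sp³ carbon → alcohol (secondary).
–OH on an sp³ carbon → alcohol (secondary).
pendant –COOH: carbonyl C bonded to C and –OH → carboxylic acid.
–OH on an sp³ carbon → alcohol (secondary).
–C(=O)OCH3: carbonyl C bonded to C and to –OCH3 → ester (not ketone + ether).
Alcohol appears at: CH(OH), CH(CH2OH), CH(OH), CH(OH), CH(OH) → 5.

5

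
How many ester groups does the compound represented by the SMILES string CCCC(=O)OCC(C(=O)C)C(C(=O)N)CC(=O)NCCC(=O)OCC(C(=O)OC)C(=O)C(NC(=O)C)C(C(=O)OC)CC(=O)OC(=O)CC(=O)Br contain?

4

Working along the chain:
  CH2COOCH2: –C(=O)–O–C with C on the carbonyl side → ester.
  CH(COCH3): pendant –COCH3: carbonyl C bonded to two carbons → ketone.
  CH(CONH2): pendant –CONH2: carbonyl C bonded to C and N → amide.
  CH2CONHCH2: –C(=O)–N– linkage → amide (the N is not an amine).
  CH2COOCH2: –C(=O)–O–C with C on the carbonyl side → ester.
  CH(COOCH3): pendant –COOCH3: carbonyl C bonded to C and –OCH3 → ester.
  CO: –C(=O)– with carbon on both sides → ketone.
  CH(NHCOCH3): pendant –NHC(=O)CH3: N bonded to a carbonyl → amide (not amine).
  CH(COOCH3): pendant –COOCH3: carbonyl C bonded to C and –OCH3 → ester.
  CH2CO-O-COCH2: two acyl groups sharing one oxygen, –C(=O)–O–C(=O)– → anhydride.
  COBr: –C(=O)Br: carbonyl C bonded to C and to a halogen → acyl halide (not alkyl halide).
Ester appears at: CH2COOCH2, CH2COOCH2, CH(COOCH3), CH(COOCH3) → 4.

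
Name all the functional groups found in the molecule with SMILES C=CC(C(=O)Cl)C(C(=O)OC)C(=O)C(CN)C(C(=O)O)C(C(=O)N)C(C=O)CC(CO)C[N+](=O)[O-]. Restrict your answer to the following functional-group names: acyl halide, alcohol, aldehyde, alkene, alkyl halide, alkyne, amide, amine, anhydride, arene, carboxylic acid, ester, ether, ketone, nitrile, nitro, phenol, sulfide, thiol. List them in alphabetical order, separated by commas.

C=C double bond → alkene.
pendant –C(=O)X: carbonyl C bonded to C and halogen → acyl halide.
pendant –COOCH3: carbonyl C bonded to C and –OCH3 → ester.
–C(=O)– with carbon on both sides → ketone.
pendant –CH2NH2: N on sp³ C, no adjacent C=O → amine.
pendant –COOH: carbonyl C bonded to C and –OH → carboxylic acid.
pendant –CONH2: carbonyl C bonded to C and N → amide.
pendant –CHO: carbonyl C bonded to C and H → aldehyde.
pendant –CH2OH on an sp³ backbone C → alcohol.
–NO2 on carbon → nitro group.

acyl halide, alcohol, aldehyde, alkene, amide, amine, carboxylic acid, ester, ketone, nitro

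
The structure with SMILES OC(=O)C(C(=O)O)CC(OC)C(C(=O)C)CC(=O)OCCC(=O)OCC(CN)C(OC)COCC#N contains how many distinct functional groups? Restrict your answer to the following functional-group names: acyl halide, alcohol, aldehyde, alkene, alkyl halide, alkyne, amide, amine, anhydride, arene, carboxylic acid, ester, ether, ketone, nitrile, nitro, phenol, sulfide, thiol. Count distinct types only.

6

Taking each segment in turn:
  HOOC: –COOH: carbonyl C bonded to –OH and C → carboxylic acid (the –OH is not a separate alcohol).
  CH(COOH): pendant –COOH: carbonyl C bonded to C and –OH → carboxylic acid.
  CH(OCH3): pendant –OCH3: C–O–C with sp³ C, no adjacent C=O → ether.
  CH(COCH3): pendant –COCH3: carbonyl C bonded to two carbons → ketone.
  CH2COOCH2: –C(=O)–O–C with C on the carbonyl side → ester.
  CH2COOCH2: –C(=O)–O–C with C on the carbonyl side → ester.
  CH(CH2NH2): pendant –CH2NH2: N on sp³ C, no adjacent C=O → amine.
  CH(OCH3): pendant –OCH3: C–O–C with sp³ C, no adjacent C=O → ether.
  CH2OCH2: C–O–C with sp³ carbons on both sides and no adjacent C=O → ether.
  CN: –C≡N: carbon triple-bonded to nitrogen → nitrile.
Distinct types present: amine, carboxylic acid, ester, ether, ketone, nitrile.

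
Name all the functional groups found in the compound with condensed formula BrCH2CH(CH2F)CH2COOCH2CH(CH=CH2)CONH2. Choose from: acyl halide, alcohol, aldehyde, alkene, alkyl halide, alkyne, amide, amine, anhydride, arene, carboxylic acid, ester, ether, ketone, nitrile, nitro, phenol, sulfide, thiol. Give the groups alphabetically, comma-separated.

Reading the structure from left to right:
  BrCH2: halogen on an sp³ carbon → alkyl halide.
  CH(CH2F): pendant –CH2X: halogen on sp³ carbon → alkyl halide.
  CH2COOCH2: –C(=O)–O–C with C on the carbonyl side → ester.
  CH(CH=CH2): pendant –CH=CH2: C=C double bond → alkene.
  CONH2: –C(=O)NH2: carbonyl C bonded to C and to N → amide (the N is not a separate amine).

alkene, alkyl halide, amide, ester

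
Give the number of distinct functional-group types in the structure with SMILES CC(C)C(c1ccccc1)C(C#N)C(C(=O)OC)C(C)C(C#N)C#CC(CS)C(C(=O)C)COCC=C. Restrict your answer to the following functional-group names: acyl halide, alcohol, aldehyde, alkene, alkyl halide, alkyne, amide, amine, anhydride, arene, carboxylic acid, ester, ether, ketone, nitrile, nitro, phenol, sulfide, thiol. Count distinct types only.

Reading the structure from left to right:
  CH(C6H5): pendant –C6H5: benzene ring → arene.
  CH(CN): pendant –C≡N: nitrile.
  CH(COOCH3): pendant –COOCH3: carbonyl C bonded to C and –OCH3 → ester.
  CH(CN): pendant –C≡N: nitrile.
  C≡C: C≡C triple bond → alkyne.
  CH(CH2SH): pendant –CH2SH → thiol.
  CH(COCH3): pendant –COCH3: carbonyl C bonded to two carbons → ketone.
  CH2OCH2: C–O–C with sp³ carbons on both sides and no adjacent C=O → ether.
  CH=CH2: C=C double bond → alkene.
Distinct types present: alkene, alkyne, arene, ester, ether, ketone, nitrile, thiol.

8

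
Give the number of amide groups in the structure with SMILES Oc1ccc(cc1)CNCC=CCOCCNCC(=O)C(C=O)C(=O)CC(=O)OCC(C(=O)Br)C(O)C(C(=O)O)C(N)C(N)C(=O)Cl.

Reading the structure from left to right:
  HOC6H4: –OH attached directly to an aromatic ring → phenol (not alcohol); the ring itself is an arene.
  CH2NHCH2: C–N–C with sp³ carbons and no adjacent C=O → amine (secondary).
  CH=CH: C=C double bond → alkene.
  CH2OCH2: C–O–C with sp³ carbons on both sides and no adjacent C=O → ether.
  CH2NHCH2: C–N–C with sp³ carbons and no adjacent C=O → amine (secondary).
  CO: –C(=O)– with carbon on both sides → ketone.
  CH(CHO): pendant –CHO: carbonyl C bonded to C and H → aldehyde.
  CO: –C(=O)– with carbon on both sides → ketone.
  CH2COOCH2: –C(=O)–O–C with C on the carbonyl side → ester.
  CH(COBr): pendant –C(=O)X: carbonyl C bonded to C and halogen → acyl halide.
  CH(OH): –OH on an sp³ carbon → alcohol (secondary).
  CH(COOH): pendant –COOH: carbonyl C bonded to C and –OH → carboxylic acid.
  CH(NH2): –NH2 on an sp³ carbon with no adjacent C=O → amine.
  CH(NH2): –NH2 on an sp³ carbon with no adjacent C=O → amine.
  COCl: –C(=O)Cl: carbonyl C bonded to C and to a halogen → acyl halide (not alkyl halide).
No segment is a amide: CH2NHCH2 is amine, not amide; CH2NHCH2 is amine, not amide; CH(NH2) is amine, not amide. → 0.

0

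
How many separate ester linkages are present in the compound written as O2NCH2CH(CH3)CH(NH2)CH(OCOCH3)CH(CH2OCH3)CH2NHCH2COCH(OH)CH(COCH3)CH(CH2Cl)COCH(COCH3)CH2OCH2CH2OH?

1

Reading the structure from left to right:
  O2NCH2: –NO2 on carbon → nitro group.
  CH(NH2): –NH2 on an sp³ carbon with no adjacent C=O → amine.
  CH(OCOCH3): pendant –OC(=O)CH3: an acyloxy group → ester.
  CH(CH2OCH3): pendant –CH2OCH3: C–O–C linkage → ether.
  CH2NHCH2: C–N–C with sp³ carbons and no adjacent C=O → amine (secondary).
  CO: –C(=O)– with carbon on both sides → ketone.
  CH(OH): –OH on an sp³ carbon → alcohol (secondary).
  CH(COCH3): pendant –COCH3: carbonyl C bonded to two carbons → ketone.
  CH(CH2Cl): pendant –CH2X: halogen on sp³ carbon → alkyl halide.
  CO: –C(=O)– with carbon on both sides → ketone.
  CH(COCH3): pendant –COCH3: carbonyl C bonded to two carbons → ketone.
  CH2OCH2: C–O–C with sp³ carbons on both sides and no adjacent C=O → ether.
  CH2OH: –OH on an sp³ carbon → alcohol.
Ester appears at: CH(OCOCH3) → 1.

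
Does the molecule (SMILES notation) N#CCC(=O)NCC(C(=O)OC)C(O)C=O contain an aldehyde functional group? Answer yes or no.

N≡C–: carbon triple-bonded to nitrogen → nitrile.
–C(=O)–N– linkage → amide (the N is not an amine).
pendant –COOCH3: carbonyl C bonded to C and –OCH3 → ester.
–OH on an sp³ carbon → alcohol (secondary).
terminal –CHO: carbonyl C bonded to H and C → aldehyde.
The CHO segment supplies the aldehyde: terminal –CHO: carbonyl C bonded to H and C → aldehyde.

yes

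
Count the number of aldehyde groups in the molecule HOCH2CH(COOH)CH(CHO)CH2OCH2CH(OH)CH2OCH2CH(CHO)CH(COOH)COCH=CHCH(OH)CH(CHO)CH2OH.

3

Reading the structure from left to right:
  HOCH2: HO– on an sp³ carbon → alcohol.
  CH(COOH): pendant –COOH: carbonyl C bonded to C and –OH → carboxylic acid.
  CH(CHO): pendant –CHO: carbonyl C bonded to C and H → aldehyde.
  CH2OCH2: C–O–C with sp³ carbons on both sides and no adjacent C=O → ether.
  CH(OH): –OH on an sp³ carbon → alcohol (secondary).
  CH2OCH2: C–O–C with sp³ carbons on both sides and no adjacent C=O → ether.
  CH(CHO): pendant –CHO: carbonyl C bonded to C and H → aldehyde.
  CH(COOH): pendant –COOH: carbonyl C bonded to C and –OH → carboxylic acid.
  CO: –C(=O)– with carbon on both sides → ketone.
  CH=CH: C=C double bond → alkene.
  CH(OH): –OH on an sp³ carbon → alcohol (secondary).
  CH(CHO): pendant –CHO: carbonyl C bonded to C and H → aldehyde.
  CH2OH: –OH on an sp³ carbon → alcohol.
Aldehyde appears at: CH(CHO), CH(CHO), CH(CHO) → 3.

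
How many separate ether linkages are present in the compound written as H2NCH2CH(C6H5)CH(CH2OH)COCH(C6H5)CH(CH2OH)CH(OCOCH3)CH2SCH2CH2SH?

Taking each segment in turn:
  H2NCH2: –NH2 on an sp³ carbon with no adjacent C=O → amine.
  CH(C6H5): pendant –C6H5: benzene ring → arene.
  CH(CH2OH): pendant –CH2OH on an sp³ backbone C → alcohol.
  CO: –C(=O)– with carbon on both sides → ketone.
  CH(C6H5): pendant –C6H5: benzene ring → arene.
  CH(CH2OH): pendant –CH2OH on an sp³ backbone C → alcohol.
  CH(OCOCH3): pendant –OC(=O)CH3: an acyloxy group → ester.
  CH2SCH2: C–S–C linkage → sulfide (thioether).
  CH2SH: –SH on an sp³ carbon → thiol.
No segment is a ether: CH(CH2OH) is alcohol, not ether; CH(CH2OH) is alcohol, not ether; CH(OCOCH3) is ester, not ether. → 0.

0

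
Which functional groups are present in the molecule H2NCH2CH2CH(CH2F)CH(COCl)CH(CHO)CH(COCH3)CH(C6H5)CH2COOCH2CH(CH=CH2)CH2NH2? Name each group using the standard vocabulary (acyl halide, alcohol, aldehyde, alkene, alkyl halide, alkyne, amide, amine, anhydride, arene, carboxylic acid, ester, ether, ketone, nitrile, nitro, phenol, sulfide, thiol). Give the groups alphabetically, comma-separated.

Working along the chain:
  H2NCH2: –NH2 on an sp³ carbon with no adjacent C=O → amine.
  CH(CH2F): pendant –CH2X: halogen on sp³ carbon → alkyl halide.
  CH(COCl): pendant –C(=O)X: carbonyl C bonded to C and halogen → acyl halide.
  CH(CHO): pendant –CHO: carbonyl C bonded to C and H → aldehyde.
  CH(COCH3): pendant –COCH3: carbonyl C bonded to two carbons → ketone.
  CH(C6H5): pendant –C6H5: benzene ring → arene.
  CH2COOCH2: –C(=O)–O–C with C on the carbonyl side → ester.
  CH(CH=CH2): pendant –CH=CH2: C=C double bond → alkene.
  CH2NH2: –NH2 on an sp³ carbon with no adjacent C=O → amine.

acyl halide, aldehyde, alkene, alkyl halide, amine, arene, ester, ketone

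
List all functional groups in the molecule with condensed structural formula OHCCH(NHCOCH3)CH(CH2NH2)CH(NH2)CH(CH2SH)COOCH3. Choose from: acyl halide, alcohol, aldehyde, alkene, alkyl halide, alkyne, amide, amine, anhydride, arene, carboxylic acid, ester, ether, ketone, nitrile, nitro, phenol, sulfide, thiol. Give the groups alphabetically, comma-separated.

Working along the chain:
  OHC: terminal –CHO: carbonyl C bonded to H and C → aldehyde.
  CH(NHCOCH3): pendant –NHC(=O)CH3: N bonded to a carbonyl → amide (not amine).
  CH(CH2NH2): pendant –CH2NH2: N on sp³ C, no adjacent C=O → amine.
  CH(NH2): –NH2 on an sp³ carbon with no adjacent C=O → amine.
  CH(CH2SH): pendant –CH2SH → thiol.
  COOCH3: –C(=O)OCH3: carbonyl C bonded to C and to –OCH3 → ester (not ketone + ether).

aldehyde, amide, amine, ester, thiol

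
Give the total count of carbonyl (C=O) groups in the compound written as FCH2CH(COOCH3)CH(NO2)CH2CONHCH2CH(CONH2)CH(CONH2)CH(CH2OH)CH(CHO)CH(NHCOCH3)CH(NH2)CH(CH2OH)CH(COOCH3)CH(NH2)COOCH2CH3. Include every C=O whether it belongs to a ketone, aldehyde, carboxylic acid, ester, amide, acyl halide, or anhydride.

8

CH(COOCH3): ester, 1 C=O (running total 1).
CH2CONHCH2: amide, 1 C=O (running total 2).
CH(CONH2): amide, 1 C=O (running total 3).
CH(CONH2): amide, 1 C=O (running total 4).
CH(CHO): aldehyde, 1 C=O (running total 5).
CH(NHCOCH3): amide, 1 C=O (running total 6).
CH(COOCH3): ester, 1 C=O (running total 7).
COOCH2CH3: ester, 1 C=O (running total 8).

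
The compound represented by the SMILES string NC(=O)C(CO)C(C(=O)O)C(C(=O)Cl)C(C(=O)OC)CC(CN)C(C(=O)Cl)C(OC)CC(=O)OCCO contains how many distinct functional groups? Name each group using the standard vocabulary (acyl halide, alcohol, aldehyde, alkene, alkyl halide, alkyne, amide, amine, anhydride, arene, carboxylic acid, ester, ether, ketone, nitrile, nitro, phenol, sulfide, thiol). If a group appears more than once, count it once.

7

Taking each segment in turn:
  H2NCO: –C(=O)NH2: carbonyl C bonded to C and to N → amide (the N is not a separate amine).
  CH(CH2OH): pendant –CH2OH on an sp³ backbone C → alcohol.
  CH(COOH): pendant –COOH: carbonyl C bonded to C and –OH → carboxylic acid.
  CH(COCl): pendant –C(=O)X: carbonyl C bonded to C and halogen → acyl halide.
  CH(COOCH3): pendant –COOCH3: carbonyl C bonded to C and –OCH3 → ester.
  CH(CH2NH2): pendant –CH2NH2: N on sp³ C, no adjacent C=O → amine.
  CH(COCl): pendant –C(=O)X: carbonyl C bonded to C and halogen → acyl halide.
  CH(OCH3): pendant –OCH3: C–O–C with sp³ C, no adjacent C=O → ether.
  CH2COOCH2: –C(=O)–O–C with C on the carbonyl side → ester.
  CH2OH: –OH on an sp³ carbon → alcohol.
Distinct types present: acyl halide, alcohol, amide, amine, carboxylic acid, ester, ether.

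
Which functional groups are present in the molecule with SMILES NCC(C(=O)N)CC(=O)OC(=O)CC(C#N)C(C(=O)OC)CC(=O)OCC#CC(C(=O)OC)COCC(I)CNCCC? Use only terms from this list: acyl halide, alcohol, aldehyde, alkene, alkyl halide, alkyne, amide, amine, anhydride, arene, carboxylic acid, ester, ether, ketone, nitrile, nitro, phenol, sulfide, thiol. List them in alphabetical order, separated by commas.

alkyl halide, alkyne, amide, amine, anhydride, ester, ether, nitrile

–NH2 on an sp³ carbon with no adjacent C=O → amine.
pendant –CONH2: carbonyl C bonded to C and N → amide.
two acyl groups sharing one oxygen, –C(=O)–O–C(=O)– → anhydride.
pendant –C≡N: nitrile.
pendant –COOCH3: carbonyl C bonded to C and –OCH3 → ester.
–C(=O)–O–C with C on the carbonyl side → ester.
C≡C triple bond → alkyne.
pendant –COOCH3: carbonyl C bonded to C and –OCH3 → ester.
C–O–C with sp³ carbons on both sides and no adjacent C=O → ether.
halogen on an sp³ carbon → alkyl halide.
C–N–C with sp³ carbons and no adjacent C=O → amine (secondary).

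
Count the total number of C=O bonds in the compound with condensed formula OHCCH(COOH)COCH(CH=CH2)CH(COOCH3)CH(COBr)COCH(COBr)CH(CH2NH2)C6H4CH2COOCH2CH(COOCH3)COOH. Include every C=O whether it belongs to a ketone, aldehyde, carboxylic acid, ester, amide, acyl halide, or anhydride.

10

OHC: aldehyde, 1 C=O (running total 1).
CH(COOH): carboxylic acid, 1 C=O (running total 2).
CO: ketone, 1 C=O (running total 3).
CH(COOCH3): ester, 1 C=O (running total 4).
CH(COBr): acyl halide, 1 C=O (running total 5).
CO: ketone, 1 C=O (running total 6).
CH(COBr): acyl halide, 1 C=O (running total 7).
CH2COOCH2: ester, 1 C=O (running total 8).
CH(COOCH3): ester, 1 C=O (running total 9).
COOH: carboxylic acid, 1 C=O (running total 10).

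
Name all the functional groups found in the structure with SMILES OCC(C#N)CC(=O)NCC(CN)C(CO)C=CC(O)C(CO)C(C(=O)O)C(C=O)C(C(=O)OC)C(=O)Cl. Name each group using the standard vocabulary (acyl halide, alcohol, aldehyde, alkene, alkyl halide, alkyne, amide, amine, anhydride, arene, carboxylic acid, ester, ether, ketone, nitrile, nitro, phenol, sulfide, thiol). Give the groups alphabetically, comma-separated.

acyl halide, alcohol, aldehyde, alkene, amide, amine, carboxylic acid, ester, nitrile

Working along the chain:
  HOCH2: HO– on an sp³ carbon → alcohol.
  CH(CN): pendant –C≡N: nitrile.
  CH2CONHCH2: –C(=O)–N– linkage → amide (the N is not an amine).
  CH(CH2NH2): pendant –CH2NH2: N on sp³ C, no adjacent C=O → amine.
  CH(CH2OH): pendant –CH2OH on an sp³ backbone C → alcohol.
  CH=CH: C=C double bond → alkene.
  CH(OH): –OH on an sp³ carbon → alcohol (secondary).
  CH(CH2OH): pendant –CH2OH on an sp³ backbone C → alcohol.
  CH(COOH): pendant –COOH: carbonyl C bonded to C and –OH → carboxylic acid.
  CH(CHO): pendant –CHO: carbonyl C bonded to C and H → aldehyde.
  CH(COOCH3): pendant –COOCH3: carbonyl C bonded to C and –OCH3 → ester.
  COCl: –C(=O)Cl: carbonyl C bonded to C and to a halogen → acyl halide (not alkyl halide).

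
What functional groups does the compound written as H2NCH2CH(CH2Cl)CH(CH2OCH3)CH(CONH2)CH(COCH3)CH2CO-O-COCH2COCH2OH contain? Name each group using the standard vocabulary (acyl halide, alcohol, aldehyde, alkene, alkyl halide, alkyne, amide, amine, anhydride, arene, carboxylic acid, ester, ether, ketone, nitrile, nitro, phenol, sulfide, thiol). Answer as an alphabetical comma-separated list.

Taking each segment in turn:
  H2NCH2: –NH2 on an sp³ carbon with no adjacent C=O → amine.
  CH(CH2Cl): pendant –CH2X: halogen on sp³ carbon → alkyl halide.
  CH(CH2OCH3): pendant –CH2OCH3: C–O–C linkage → ether.
  CH(CONH2): pendant –CONH2: carbonyl C bonded to C and N → amide.
  CH(COCH3): pendant –COCH3: carbonyl C bonded to two carbons → ketone.
  CH2CO-O-COCH2: two acyl groups sharing one oxygen, –C(=O)–O–C(=O)– → anhydride.
  CO: –C(=O)– with carbon on both sides → ketone.
  CH2OH: –OH on an sp³ carbon → alcohol.

alcohol, alkyl halide, amide, amine, anhydride, ether, ketone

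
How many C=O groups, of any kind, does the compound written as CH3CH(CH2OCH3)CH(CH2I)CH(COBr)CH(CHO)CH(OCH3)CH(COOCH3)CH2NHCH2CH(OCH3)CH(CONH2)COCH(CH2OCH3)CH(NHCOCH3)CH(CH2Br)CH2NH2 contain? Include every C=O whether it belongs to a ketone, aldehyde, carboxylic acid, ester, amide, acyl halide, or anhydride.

6

CH(COBr): acyl halide, 1 C=O (running total 1).
CH(CHO): aldehyde, 1 C=O (running total 2).
CH(COOCH3): ester, 1 C=O (running total 3).
CH(CONH2): amide, 1 C=O (running total 4).
CO: ketone, 1 C=O (running total 5).
CH(NHCOCH3): amide, 1 C=O (running total 6).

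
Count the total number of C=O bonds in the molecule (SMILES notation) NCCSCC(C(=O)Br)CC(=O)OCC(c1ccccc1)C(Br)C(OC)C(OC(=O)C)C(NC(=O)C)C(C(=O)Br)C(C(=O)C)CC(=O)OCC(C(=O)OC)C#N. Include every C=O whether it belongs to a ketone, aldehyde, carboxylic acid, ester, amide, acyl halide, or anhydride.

8

CH(COBr): acyl halide, 1 C=O (running total 1).
CH2COOCH2: ester, 1 C=O (running total 2).
CH(OCOCH3): ester, 1 C=O (running total 3).
CH(NHCOCH3): amide, 1 C=O (running total 4).
CH(COBr): acyl halide, 1 C=O (running total 5).
CH(COCH3): ketone, 1 C=O (running total 6).
CH2COOCH2: ester, 1 C=O (running total 7).
CH(COOCH3): ester, 1 C=O (running total 8).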